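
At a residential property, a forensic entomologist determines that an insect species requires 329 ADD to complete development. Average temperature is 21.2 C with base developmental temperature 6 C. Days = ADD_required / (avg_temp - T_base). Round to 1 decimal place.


Insect development time:
Effective temperature = avg_temp - T_base = 21.2 - 6 = 15.2 C
Days = ADD / effective_temp = 329 / 15.2 = 21.6 days

21.6


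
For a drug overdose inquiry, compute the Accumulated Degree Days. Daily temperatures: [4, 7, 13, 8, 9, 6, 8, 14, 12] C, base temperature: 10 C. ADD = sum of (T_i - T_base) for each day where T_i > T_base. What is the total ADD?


Computing ADD day by day:
Day 1: max(0, 4 - 10) = 0
Day 2: max(0, 7 - 10) = 0
Day 3: max(0, 13 - 10) = 3
Day 4: max(0, 8 - 10) = 0
Day 5: max(0, 9 - 10) = 0
Day 6: max(0, 6 - 10) = 0
Day 7: max(0, 8 - 10) = 0
Day 8: max(0, 14 - 10) = 4
Day 9: max(0, 12 - 10) = 2
Total ADD = 9

9


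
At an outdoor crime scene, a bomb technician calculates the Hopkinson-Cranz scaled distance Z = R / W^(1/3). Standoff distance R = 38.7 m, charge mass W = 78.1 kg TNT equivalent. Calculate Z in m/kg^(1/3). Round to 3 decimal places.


Scaled distance calculation:
W^(1/3) = 78.1^(1/3) = 4.274484
Z = R / W^(1/3) = 38.7 / 4.274484
Z = 9.054 m/kg^(1/3)

9.054


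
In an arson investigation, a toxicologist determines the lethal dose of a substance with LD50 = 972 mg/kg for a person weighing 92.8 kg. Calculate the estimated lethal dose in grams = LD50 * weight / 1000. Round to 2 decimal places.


Lethal dose calculation:
Lethal dose = LD50 * body_weight / 1000
= 972 * 92.8 / 1000
= 90201.6 / 1000
= 90.20 g

90.20


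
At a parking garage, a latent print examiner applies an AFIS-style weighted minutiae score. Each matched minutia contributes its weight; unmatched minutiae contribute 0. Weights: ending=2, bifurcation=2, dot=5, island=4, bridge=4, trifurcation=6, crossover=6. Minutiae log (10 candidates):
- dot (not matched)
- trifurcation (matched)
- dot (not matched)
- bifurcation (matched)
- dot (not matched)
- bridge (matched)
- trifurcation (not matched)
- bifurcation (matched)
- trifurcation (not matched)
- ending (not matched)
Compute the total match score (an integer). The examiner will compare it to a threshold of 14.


Weighted minutiae match score:
  dot: not matched, +0
  trifurcation: matched, +6 (running total 6)
  dot: not matched, +0
  bifurcation: matched, +2 (running total 8)
  dot: not matched, +0
  bridge: matched, +4 (running total 12)
  trifurcation: not matched, +0
  bifurcation: matched, +2 (running total 14)
  trifurcation: not matched, +0
  ending: not matched, +0
Total score = 14
Threshold = 14; verdict = identification

14


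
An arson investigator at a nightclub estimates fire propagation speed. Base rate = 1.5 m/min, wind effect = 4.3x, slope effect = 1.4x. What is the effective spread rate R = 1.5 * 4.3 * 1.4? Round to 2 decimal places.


Fire spread rate calculation:
R = R0 * wind_factor * slope_factor
= 1.5 * 4.3 * 1.4
= 6.45 * 1.4
= 9.03 m/min

9.03


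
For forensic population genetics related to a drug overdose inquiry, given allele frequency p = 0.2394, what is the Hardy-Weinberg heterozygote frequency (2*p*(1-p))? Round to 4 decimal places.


Hardy-Weinberg heterozygote frequency:
q = 1 - p = 1 - 0.2394 = 0.7606
2pq = 2 * 0.2394 * 0.7606 = 0.3642

0.3642


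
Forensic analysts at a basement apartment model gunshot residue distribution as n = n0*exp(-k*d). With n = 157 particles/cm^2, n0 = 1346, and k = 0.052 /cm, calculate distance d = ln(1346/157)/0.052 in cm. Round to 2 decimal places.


GSR distance calculation:
n0/n = 1346 / 157 = 8.573248
ln(n0/n) = 2.148647
d = 2.148647 / 0.052 = 41.32 cm

41.32


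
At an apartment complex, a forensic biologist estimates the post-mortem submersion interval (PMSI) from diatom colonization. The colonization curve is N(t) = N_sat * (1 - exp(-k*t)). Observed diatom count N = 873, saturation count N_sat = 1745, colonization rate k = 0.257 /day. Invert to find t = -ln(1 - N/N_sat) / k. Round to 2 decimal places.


PMSI from diatom colonization curve:
N / N_sat = 873 / 1745 = 0.500287
1 - N/N_sat = 0.499713
ln(1 - N/N_sat) = -0.693721
t = -ln(1 - N/N_sat) / k = -(-0.693721) / 0.257 = 2.70 days

2.70


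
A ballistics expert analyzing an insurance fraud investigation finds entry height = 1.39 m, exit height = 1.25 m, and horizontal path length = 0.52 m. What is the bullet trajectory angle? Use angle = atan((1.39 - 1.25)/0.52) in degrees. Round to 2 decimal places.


Bullet trajectory angle:
Height difference = 1.39 - 1.25 = 0.14 m
angle = atan(0.14 / 0.52)
angle = atan(0.269231)
angle = 15.07 degrees

15.07


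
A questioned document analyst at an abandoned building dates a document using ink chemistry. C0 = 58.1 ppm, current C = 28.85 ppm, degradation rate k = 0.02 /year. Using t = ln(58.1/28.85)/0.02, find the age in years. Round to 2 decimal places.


Document age estimation:
C0/C = 58.1 / 28.85 = 2.013865
ln(C0/C) = 0.700056
t = 0.700056 / 0.02 = 35.00 years

35.00


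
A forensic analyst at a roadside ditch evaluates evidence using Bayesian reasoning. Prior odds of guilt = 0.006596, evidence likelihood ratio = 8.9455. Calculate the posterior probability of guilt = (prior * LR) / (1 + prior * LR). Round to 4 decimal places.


Bayesian evidence evaluation:
Posterior odds = prior_odds * LR = 0.006596 * 8.9455 = 0.05900452
Posterior probability = posterior_odds / (1 + posterior_odds)
= 0.05900452 / (1 + 0.05900452)
= 0.05900452 / 1.05900452
= 0.0557

0.0557


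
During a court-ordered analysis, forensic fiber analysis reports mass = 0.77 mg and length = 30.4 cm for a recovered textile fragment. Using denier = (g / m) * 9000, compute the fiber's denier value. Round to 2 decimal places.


Denier calculation:
Mass in grams = 0.77 mg / 1000 = 0.00077 g
Length in meters = 30.4 cm / 100 = 0.304 m
Linear density = mass / length = 0.00077 / 0.304 = 0.00253289 g/m
Denier = (g/m) * 9000 = 0.00253289 * 9000 = 22.80

22.80


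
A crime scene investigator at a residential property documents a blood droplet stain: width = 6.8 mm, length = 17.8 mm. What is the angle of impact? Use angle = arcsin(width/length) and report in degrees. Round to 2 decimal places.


Blood spatter impact angle calculation:
width / length = 6.8 / 17.8 = 0.382022
angle = arcsin(0.382022)
angle = 22.46 degrees

22.46


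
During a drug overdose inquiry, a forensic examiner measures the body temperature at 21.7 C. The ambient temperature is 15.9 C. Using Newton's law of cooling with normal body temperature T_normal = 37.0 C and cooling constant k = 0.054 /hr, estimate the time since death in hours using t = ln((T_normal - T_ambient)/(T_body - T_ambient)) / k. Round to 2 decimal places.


Using Newton's law of cooling:
t = ln((T_normal - T_ambient) / (T_body - T_ambient)) / k
T_normal - T_ambient = 21.1
T_body - T_ambient = 5.8
Ratio = 3.637931
ln(ratio) = 1.291415
t = 1.291415 / 0.054 = 23.92 hours

23.92


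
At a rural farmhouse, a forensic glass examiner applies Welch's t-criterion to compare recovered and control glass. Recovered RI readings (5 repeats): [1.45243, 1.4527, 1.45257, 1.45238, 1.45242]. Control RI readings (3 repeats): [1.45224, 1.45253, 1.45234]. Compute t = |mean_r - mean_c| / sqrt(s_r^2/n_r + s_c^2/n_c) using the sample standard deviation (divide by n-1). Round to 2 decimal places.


Welch's t-criterion for glass RI comparison:
Recovered mean = sum / n_r = 7.2625 / 5 = 1.4525
Control mean = sum / n_c = 4.35711 / 3 = 1.45237
Recovered sample variance s_r^2 = 1.765e-08
Control sample variance s_c^2 = 2.17e-08
Welch SE (unpooled) = sqrt(s_r^2/n_r + s_c^2/n_c) = sqrt(3.53e-09 + 7.23333e-09) = sqrt(1.07633e-08) = 0.000103746
|mean_r - mean_c| = 0.00013
t = 0.00013 / 0.000103746 = 1.25

1.25


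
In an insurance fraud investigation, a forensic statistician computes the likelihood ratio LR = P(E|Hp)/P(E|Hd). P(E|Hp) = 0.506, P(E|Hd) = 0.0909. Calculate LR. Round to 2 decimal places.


Likelihood ratio calculation:
LR = P(E|Hp) / P(E|Hd)
LR = 0.506 / 0.0909
LR = 5.57

5.57


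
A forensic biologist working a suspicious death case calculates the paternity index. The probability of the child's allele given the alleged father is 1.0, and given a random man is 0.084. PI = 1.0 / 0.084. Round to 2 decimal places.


Paternity Index calculation:
PI = P(allele|father) / P(allele|random)
PI = 1.0 / 0.084
PI = 11.90

11.90


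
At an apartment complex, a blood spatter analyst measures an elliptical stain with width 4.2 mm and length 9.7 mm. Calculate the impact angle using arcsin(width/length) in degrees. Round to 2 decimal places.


Blood spatter impact angle calculation:
width / length = 4.2 / 9.7 = 0.43299
angle = arcsin(0.43299)
angle = 25.66 degrees

25.66


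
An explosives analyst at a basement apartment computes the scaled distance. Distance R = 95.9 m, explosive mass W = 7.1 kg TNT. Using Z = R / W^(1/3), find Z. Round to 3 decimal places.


Scaled distance calculation:
W^(1/3) = 7.1^(1/3) = 1.921997
Z = R / W^(1/3) = 95.9 / 1.921997
Z = 49.896 m/kg^(1/3)

49.896


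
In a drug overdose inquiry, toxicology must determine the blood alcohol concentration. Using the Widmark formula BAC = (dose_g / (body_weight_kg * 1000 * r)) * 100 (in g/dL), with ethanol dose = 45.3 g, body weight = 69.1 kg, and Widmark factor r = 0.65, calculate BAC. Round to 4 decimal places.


Applying the Widmark formula:
BAC = (dose_g / (body_wt * 1000 * r)) * 100
Denominator = 69.1 * 1000 * 0.65 = 44915
BAC = (45.3 / 44915) * 100
BAC = 0.1009 g/dL

0.1009


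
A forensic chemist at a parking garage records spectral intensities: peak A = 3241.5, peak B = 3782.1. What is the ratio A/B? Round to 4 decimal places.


Spectral peak ratio:
Peak A = 3241.5 counts
Peak B = 3782.1 counts
Ratio = 3241.5 / 3782.1 = 0.8571

0.8571


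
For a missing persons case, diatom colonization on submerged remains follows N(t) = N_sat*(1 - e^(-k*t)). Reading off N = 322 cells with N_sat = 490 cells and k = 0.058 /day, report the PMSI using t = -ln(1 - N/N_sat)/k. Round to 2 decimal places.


PMSI from diatom colonization curve:
N / N_sat = 322 / 490 = 0.657143
1 - N/N_sat = 0.342857
ln(1 - N/N_sat) = -1.070442
t = -ln(1 - N/N_sat) / k = -(-1.070442) / 0.058 = 18.46 days

18.46


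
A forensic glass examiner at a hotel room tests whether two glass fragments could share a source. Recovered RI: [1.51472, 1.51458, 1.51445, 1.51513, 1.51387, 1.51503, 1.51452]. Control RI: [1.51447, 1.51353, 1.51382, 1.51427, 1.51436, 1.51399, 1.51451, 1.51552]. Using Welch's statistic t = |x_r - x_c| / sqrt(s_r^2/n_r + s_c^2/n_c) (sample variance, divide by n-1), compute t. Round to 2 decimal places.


Welch's t-criterion for glass RI comparison:
Recovered mean = sum / n_r = 10.6023 / 7 = 1.5146143
Control mean = sum / n_c = 12.11447 / 8 = 1.5143088
Recovered sample variance s_r^2 = 1.73495e-07
Control sample variance s_c^2 = 3.54955e-07
Welch SE (unpooled) = sqrt(s_r^2/n_r + s_c^2/n_c) = sqrt(2.4785e-08 + 4.43694e-08) = sqrt(6.91544e-08) = 0.000262972
|mean_r - mean_c| = 0.000305536
t = 0.000305536 / 0.000262972 = 1.16

1.16


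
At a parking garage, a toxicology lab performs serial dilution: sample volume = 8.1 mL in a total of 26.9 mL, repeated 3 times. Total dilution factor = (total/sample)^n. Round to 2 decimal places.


Dilution factor calculation:
Single dilution = V_total / V_sample = 26.9 / 8.1 ≈ 3.320988
Number of dilutions = 3
Total DF = (26.9 / 8.1)^3 (full precision, rounded at the end) = 36.63

36.63


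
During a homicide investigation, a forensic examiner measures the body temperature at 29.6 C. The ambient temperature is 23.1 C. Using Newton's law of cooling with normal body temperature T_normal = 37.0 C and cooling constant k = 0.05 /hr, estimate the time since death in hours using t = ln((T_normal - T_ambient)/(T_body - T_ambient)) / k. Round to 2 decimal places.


Using Newton's law of cooling:
t = ln((T_normal - T_ambient) / (T_body - T_ambient)) / k
T_normal - T_ambient = 13.9
T_body - T_ambient = 6.5
Ratio = 2.138462
ln(ratio) = 0.760087
t = 0.760087 / 0.05 = 15.20 hours

15.20


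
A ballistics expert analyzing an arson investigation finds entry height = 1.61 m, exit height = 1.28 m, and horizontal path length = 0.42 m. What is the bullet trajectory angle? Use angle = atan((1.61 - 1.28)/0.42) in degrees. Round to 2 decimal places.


Bullet trajectory angle:
Height difference = 1.61 - 1.28 = 0.33 m
angle = atan(0.33 / 0.42)
angle = atan(0.785714)
angle = 38.16 degrees

38.16


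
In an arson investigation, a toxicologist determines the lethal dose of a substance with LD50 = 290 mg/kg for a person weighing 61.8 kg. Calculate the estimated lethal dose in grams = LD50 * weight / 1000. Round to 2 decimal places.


Lethal dose calculation:
Lethal dose = LD50 * body_weight / 1000
= 290 * 61.8 / 1000
= 17922 / 1000
= 17.92 g

17.92


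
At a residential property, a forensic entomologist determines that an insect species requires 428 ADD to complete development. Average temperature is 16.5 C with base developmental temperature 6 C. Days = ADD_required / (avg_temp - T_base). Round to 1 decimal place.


Insect development time:
Effective temperature = avg_temp - T_base = 16.5 - 6 = 10.5 C
Days = ADD / effective_temp = 428 / 10.5 = 40.8 days

40.8


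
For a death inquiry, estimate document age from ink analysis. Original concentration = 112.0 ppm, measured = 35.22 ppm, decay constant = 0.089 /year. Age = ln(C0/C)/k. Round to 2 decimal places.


Document age estimation:
C0/C = 112.0 / 35.22 = 3.180011
ln(C0/C) = 1.156885
t = 1.156885 / 0.089 = 13.00 years

13.00


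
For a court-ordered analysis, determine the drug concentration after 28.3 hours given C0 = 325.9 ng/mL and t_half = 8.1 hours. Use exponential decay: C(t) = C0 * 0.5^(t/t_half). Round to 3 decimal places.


Drug concentration decay:
Number of half-lives = t / t_half = 28.3 / 8.1 = 3.493827
Decay factor = 0.5^3.493827 = 0.08876735
C(t) = 325.9 * 0.08876735 = 28.929 ng/mL

28.929


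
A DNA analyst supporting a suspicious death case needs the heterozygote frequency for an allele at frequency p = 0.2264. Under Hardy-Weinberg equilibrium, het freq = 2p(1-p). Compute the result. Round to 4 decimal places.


Hardy-Weinberg heterozygote frequency:
q = 1 - p = 1 - 0.2264 = 0.7736
2pq = 2 * 0.2264 * 0.7736 = 0.3503

0.3503


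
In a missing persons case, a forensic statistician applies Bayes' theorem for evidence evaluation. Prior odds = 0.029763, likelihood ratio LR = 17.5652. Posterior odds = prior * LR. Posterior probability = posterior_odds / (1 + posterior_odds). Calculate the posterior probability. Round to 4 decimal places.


Bayesian evidence evaluation:
Posterior odds = prior_odds * LR = 0.029763 * 17.5652 = 0.522793
Posterior probability = posterior_odds / (1 + posterior_odds)
= 0.522793 / (1 + 0.522793)
= 0.522793 / 1.522793
= 0.3433

0.3433


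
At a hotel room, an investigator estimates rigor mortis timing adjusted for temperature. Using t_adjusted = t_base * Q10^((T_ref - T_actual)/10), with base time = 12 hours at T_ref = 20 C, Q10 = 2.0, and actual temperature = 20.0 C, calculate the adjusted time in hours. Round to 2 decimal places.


Rigor mortis time adjustment:
Exponent = (T_ref - T_actual) / 10 = (20 - 20.0) / 10 = 0
Q10 factor = 2.0^0 = 1
t_adjusted = 12 * 1 = 12.00 hours

12.00


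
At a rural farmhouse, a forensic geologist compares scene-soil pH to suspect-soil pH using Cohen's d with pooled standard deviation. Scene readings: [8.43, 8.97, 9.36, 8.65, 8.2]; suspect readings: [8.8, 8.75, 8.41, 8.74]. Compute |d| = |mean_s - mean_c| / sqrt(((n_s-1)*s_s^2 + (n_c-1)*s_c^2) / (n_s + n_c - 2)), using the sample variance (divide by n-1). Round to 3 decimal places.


Pooled-variance Cohen's d for soil pH comparison:
Scene mean = 43.61 / 5 = 8.722
Suspect mean = 34.7 / 4 = 8.675
Scene sample variance s_s^2 = 0.20787
Suspect sample variance s_c^2 = 0.0319
Pooled variance = ((n_s-1)*s_s^2 + (n_c-1)*s_c^2) / (n_s + n_c - 2) = 0.132454
Pooled SD = sqrt(0.132454) = 0.363942
Mean difference = 0.047
|d| = |0.047| / 0.363942 = 0.129

0.129


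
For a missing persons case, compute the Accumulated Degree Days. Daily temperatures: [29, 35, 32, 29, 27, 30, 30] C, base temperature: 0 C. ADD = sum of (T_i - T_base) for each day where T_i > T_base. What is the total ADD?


Computing ADD day by day:
Day 1: max(0, 29 - 0) = 29
Day 2: max(0, 35 - 0) = 35
Day 3: max(0, 32 - 0) = 32
Day 4: max(0, 29 - 0) = 29
Day 5: max(0, 27 - 0) = 27
Day 6: max(0, 30 - 0) = 30
Day 7: max(0, 30 - 0) = 30
Total ADD = 212

212


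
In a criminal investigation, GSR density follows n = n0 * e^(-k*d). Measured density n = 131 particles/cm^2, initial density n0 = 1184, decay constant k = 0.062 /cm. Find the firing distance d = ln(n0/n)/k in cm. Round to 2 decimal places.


GSR distance calculation:
n0/n = 1184 / 131 = 9.038168
ln(n0/n) = 2.201456
d = 2.201456 / 0.062 = 35.51 cm

35.51


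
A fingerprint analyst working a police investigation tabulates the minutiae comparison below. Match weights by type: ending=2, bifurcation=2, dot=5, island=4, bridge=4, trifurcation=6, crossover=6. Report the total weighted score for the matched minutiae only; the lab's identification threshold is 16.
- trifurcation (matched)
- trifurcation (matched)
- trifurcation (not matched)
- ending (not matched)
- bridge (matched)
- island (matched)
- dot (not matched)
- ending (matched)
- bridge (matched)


Weighted minutiae match score:
  trifurcation: matched, +6 (running total 6)
  trifurcation: matched, +6 (running total 12)
  trifurcation: not matched, +0
  ending: not matched, +0
  bridge: matched, +4 (running total 16)
  island: matched, +4 (running total 20)
  dot: not matched, +0
  ending: matched, +2 (running total 22)
  bridge: matched, +4 (running total 26)
Total score = 26
Threshold = 16; verdict = identification

26


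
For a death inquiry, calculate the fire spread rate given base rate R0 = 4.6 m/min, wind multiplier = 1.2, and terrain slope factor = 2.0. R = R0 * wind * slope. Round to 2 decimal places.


Fire spread rate calculation:
R = R0 * wind_factor * slope_factor
= 4.6 * 1.2 * 2.0
= 5.52 * 2.0
= 11.04 m/min

11.04


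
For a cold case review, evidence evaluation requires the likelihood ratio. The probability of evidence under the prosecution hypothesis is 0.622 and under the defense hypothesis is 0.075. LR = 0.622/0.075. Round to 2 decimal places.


Likelihood ratio calculation:
LR = P(E|Hp) / P(E|Hd)
LR = 0.622 / 0.075
LR = 8.29

8.29


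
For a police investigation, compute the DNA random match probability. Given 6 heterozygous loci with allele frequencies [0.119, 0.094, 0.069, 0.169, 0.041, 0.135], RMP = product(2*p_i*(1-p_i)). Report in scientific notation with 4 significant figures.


Computing RMP for 6 loci:
Locus 1: 2 * 0.119 * 0.881 = 0.209678
Locus 2: 2 * 0.094 * 0.906 = 0.170328
Locus 3: 2 * 0.069 * 0.931 = 0.128478
Locus 4: 2 * 0.169 * 0.831 = 0.280878
Locus 5: 2 * 0.041 * 0.959 = 0.078638
Locus 6: 2 * 0.135 * 0.865 = 0.23355
RMP = 2.367e-05

2.367e-05


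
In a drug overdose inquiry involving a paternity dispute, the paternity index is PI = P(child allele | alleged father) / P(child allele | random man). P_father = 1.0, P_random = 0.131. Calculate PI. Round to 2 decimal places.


Paternity Index calculation:
PI = P(allele|father) / P(allele|random)
PI = 1.0 / 0.131
PI = 7.63

7.63


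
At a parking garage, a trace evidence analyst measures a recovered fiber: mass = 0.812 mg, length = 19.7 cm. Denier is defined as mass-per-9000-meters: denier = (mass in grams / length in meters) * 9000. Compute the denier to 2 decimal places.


Denier calculation:
Mass in grams = 0.812 mg / 1000 = 0.000812 g
Length in meters = 19.7 cm / 100 = 0.197 m
Linear density = mass / length = 0.000812 / 0.197 = 0.00412183 g/m
Denier = (g/m) * 9000 = 0.00412183 * 9000 = 37.10

37.10


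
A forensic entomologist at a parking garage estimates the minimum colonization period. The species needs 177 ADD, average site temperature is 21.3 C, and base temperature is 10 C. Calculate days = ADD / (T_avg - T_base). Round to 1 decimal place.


Insect development time:
Effective temperature = avg_temp - T_base = 21.3 - 10 = 11.3 C
Days = ADD / effective_temp = 177 / 11.3 = 15.7 days

15.7


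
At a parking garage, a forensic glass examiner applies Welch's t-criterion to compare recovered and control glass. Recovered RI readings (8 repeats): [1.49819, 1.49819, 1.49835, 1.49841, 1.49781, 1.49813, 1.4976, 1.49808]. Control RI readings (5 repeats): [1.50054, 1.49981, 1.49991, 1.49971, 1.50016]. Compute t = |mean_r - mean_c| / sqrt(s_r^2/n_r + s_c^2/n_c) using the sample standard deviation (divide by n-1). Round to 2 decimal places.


Welch's t-criterion for glass RI comparison:
Recovered mean = sum / n_r = 11.98476 / 8 = 1.498095
Control mean = sum / n_c = 7.50013 / 5 = 1.500026
Recovered sample variance s_r^2 = 7.28571e-08
Control sample variance s_c^2 = 1.1053e-07
Welch SE (unpooled) = sqrt(s_r^2/n_r + s_c^2/n_c) = sqrt(9.10714e-09 + 2.2106e-08) = sqrt(3.12131e-08) = 0.000176672
|mean_r - mean_c| = 0.001931
t = 0.001931 / 0.000176672 = 10.93

10.93


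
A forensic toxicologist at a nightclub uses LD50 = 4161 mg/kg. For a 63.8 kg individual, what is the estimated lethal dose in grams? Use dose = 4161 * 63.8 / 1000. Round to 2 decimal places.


Lethal dose calculation:
Lethal dose = LD50 * body_weight / 1000
= 4161 * 63.8 / 1000
= 265471.8 / 1000
= 265.47 g

265.47


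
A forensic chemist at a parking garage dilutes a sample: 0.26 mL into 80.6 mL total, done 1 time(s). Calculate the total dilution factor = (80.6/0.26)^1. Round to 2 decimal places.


Dilution factor calculation:
Single dilution = V_total / V_sample = 80.6 / 0.26 ≈ 310
Number of dilutions = 1
Total DF = (80.6 / 0.26)^1 (full precision, rounded at the end) = 310.00

310.00


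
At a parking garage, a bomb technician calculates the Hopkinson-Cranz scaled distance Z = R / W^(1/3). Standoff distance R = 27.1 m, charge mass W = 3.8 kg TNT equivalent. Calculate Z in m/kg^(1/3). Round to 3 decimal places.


Scaled distance calculation:
W^(1/3) = 3.8^(1/3) = 1.560491
Z = R / W^(1/3) = 27.1 / 1.560491
Z = 17.366 m/kg^(1/3)

17.366


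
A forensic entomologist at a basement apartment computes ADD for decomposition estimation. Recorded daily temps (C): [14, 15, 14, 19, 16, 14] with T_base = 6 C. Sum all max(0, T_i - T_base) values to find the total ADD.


Computing ADD day by day:
Day 1: max(0, 14 - 6) = 8
Day 2: max(0, 15 - 6) = 9
Day 3: max(0, 14 - 6) = 8
Day 4: max(0, 19 - 6) = 13
Day 5: max(0, 16 - 6) = 10
Day 6: max(0, 14 - 6) = 8
Total ADD = 56

56


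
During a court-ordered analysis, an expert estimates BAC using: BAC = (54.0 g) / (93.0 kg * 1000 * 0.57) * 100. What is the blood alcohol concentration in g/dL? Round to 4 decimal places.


Applying the Widmark formula:
BAC = (dose_g / (body_wt * 1000 * r)) * 100
Denominator = 93.0 * 1000 * 0.57 = 53010
BAC = (54.0 / 53010) * 100
BAC = 0.1019 g/dL

0.1019


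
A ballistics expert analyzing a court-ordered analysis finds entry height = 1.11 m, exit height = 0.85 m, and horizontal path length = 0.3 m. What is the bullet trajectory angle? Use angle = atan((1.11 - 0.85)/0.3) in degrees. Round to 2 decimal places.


Bullet trajectory angle:
Height difference = 1.11 - 0.85 = 0.26 m
angle = atan(0.26 / 0.3)
angle = atan(0.866667)
angle = 40.91 degrees

40.91


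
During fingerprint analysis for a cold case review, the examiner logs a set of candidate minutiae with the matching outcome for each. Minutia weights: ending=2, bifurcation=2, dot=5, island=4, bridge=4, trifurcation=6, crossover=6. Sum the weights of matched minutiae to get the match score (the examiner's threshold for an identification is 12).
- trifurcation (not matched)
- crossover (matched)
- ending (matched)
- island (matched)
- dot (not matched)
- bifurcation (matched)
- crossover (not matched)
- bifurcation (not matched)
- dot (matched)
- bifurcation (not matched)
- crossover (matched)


Weighted minutiae match score:
  trifurcation: not matched, +0
  crossover: matched, +6 (running total 6)
  ending: matched, +2 (running total 8)
  island: matched, +4 (running total 12)
  dot: not matched, +0
  bifurcation: matched, +2 (running total 14)
  crossover: not matched, +0
  bifurcation: not matched, +0
  dot: matched, +5 (running total 19)
  bifurcation: not matched, +0
  crossover: matched, +6 (running total 25)
Total score = 25
Threshold = 12; verdict = identification

25


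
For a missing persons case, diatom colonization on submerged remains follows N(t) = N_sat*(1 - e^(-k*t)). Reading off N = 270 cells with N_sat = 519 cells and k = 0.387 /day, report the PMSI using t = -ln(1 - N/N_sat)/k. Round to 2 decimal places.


PMSI from diatom colonization curve:
N / N_sat = 270 / 519 = 0.520231
1 - N/N_sat = 0.479769
ln(1 - N/N_sat) = -0.734451
t = -ln(1 - N/N_sat) / k = -(-0.734451) / 0.387 = 1.90 days

1.90


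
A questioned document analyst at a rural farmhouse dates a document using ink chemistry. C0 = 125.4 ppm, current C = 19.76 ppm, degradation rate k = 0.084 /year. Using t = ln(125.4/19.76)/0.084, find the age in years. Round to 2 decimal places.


Document age estimation:
C0/C = 125.4 / 19.76 = 6.346154
ln(C0/C) = 1.847849
t = 1.847849 / 0.084 = 22.00 years

22.00


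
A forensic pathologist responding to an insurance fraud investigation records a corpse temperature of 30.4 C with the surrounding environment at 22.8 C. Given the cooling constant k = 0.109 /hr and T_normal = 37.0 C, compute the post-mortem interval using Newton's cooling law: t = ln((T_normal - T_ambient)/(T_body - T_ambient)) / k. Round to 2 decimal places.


Using Newton's law of cooling:
t = ln((T_normal - T_ambient) / (T_body - T_ambient)) / k
T_normal - T_ambient = 14.2
T_body - T_ambient = 7.6
Ratio = 1.868421
ln(ratio) = 0.625094
t = 0.625094 / 0.109 = 5.73 hours

5.73


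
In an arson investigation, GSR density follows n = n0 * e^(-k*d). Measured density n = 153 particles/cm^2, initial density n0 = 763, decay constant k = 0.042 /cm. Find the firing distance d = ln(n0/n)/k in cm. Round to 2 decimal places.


GSR distance calculation:
n0/n = 763 / 153 = 4.986928
ln(n0/n) = 1.60682
d = 1.60682 / 0.042 = 38.26 cm

38.26


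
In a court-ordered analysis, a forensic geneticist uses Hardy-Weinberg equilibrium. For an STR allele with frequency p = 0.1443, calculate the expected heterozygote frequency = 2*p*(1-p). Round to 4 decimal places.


Hardy-Weinberg heterozygote frequency:
q = 1 - p = 1 - 0.1443 = 0.8557
2pq = 2 * 0.1443 * 0.8557 = 0.2470

0.2470


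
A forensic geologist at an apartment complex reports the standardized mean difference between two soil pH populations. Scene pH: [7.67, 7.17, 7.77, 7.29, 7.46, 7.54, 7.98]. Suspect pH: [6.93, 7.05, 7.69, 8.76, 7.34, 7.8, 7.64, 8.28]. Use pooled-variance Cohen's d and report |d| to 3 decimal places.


Pooled-variance Cohen's d for soil pH comparison:
Scene mean = 52.88 / 7 = 7.554286
Suspect mean = 61.49 / 8 = 7.68625
Scene sample variance s_s^2 = 0.077962
Suspect sample variance s_c^2 = 0.373884
Pooled variance = ((n_s-1)*s_s^2 + (n_c-1)*s_c^2) / (n_s + n_c - 2) = 0.237305
Pooled SD = sqrt(0.237305) = 0.48714
Mean difference = -0.131964
|d| = |-0.131964| / 0.48714 = 0.271

0.271


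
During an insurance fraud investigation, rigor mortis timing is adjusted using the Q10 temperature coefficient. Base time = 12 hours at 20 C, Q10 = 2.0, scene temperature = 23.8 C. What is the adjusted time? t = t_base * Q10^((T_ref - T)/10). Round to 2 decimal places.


Rigor mortis time adjustment:
Exponent = (T_ref - T_actual) / 10 = (20 - 23.8) / 10 = -0.38
Q10 factor = 2.0^-0.38 = 0.76844
t_adjusted = 12 * 0.76844 = 9.22 hours

9.22


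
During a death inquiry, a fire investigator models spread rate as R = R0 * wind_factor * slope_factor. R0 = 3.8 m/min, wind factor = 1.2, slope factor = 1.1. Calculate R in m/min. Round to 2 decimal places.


Fire spread rate calculation:
R = R0 * wind_factor * slope_factor
= 3.8 * 1.2 * 1.1
= 4.56 * 1.1
= 5.02 m/min

5.02


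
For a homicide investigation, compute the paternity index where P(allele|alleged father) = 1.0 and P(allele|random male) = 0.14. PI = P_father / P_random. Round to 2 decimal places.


Paternity Index calculation:
PI = P(allele|father) / P(allele|random)
PI = 1.0 / 0.14
PI = 7.14

7.14


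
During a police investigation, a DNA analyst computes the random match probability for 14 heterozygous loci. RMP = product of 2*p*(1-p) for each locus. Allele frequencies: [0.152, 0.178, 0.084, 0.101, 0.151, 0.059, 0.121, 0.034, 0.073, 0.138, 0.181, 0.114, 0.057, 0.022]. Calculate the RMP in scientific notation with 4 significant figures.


Computing RMP for 14 loci:
Locus 1: 2 * 0.152 * 0.848 = 0.257792
Locus 2: 2 * 0.178 * 0.822 = 0.292632
Locus 3: 2 * 0.084 * 0.916 = 0.153888
Locus 4: 2 * 0.101 * 0.899 = 0.181598
Locus 5: 2 * 0.151 * 0.849 = 0.256398
Locus 6: 2 * 0.059 * 0.941 = 0.111038
Locus 7: 2 * 0.121 * 0.879 = 0.212718
Locus 8: 2 * 0.034 * 0.966 = 0.065688
Locus 9: 2 * 0.073 * 0.927 = 0.135342
Locus 10: 2 * 0.138 * 0.862 = 0.237912
Locus 11: 2 * 0.181 * 0.819 = 0.296478
Locus 12: 2 * 0.114 * 0.886 = 0.202008
Locus 13: 2 * 0.057 * 0.943 = 0.107502
Locus 14: 2 * 0.022 * 0.978 = 0.043032
RMP = 7.482e-12

7.482e-12


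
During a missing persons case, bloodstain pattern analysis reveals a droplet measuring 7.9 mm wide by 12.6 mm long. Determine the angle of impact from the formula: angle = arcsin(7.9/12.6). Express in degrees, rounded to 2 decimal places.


Blood spatter impact angle calculation:
width / length = 7.9 / 12.6 = 0.626984
angle = arcsin(0.626984)
angle = 38.83 degrees

38.83


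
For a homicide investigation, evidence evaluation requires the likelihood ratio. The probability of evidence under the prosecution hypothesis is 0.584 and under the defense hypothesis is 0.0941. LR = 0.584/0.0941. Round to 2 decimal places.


Likelihood ratio calculation:
LR = P(E|Hp) / P(E|Hd)
LR = 0.584 / 0.0941
LR = 6.21

6.21


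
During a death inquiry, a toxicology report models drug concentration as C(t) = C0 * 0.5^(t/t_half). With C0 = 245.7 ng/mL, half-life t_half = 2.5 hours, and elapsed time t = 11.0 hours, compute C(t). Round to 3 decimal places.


Drug concentration decay:
Number of half-lives = t / t_half = 11.0 / 2.5 = 4.4
Decay factor = 0.5^4.4 = 0.04736614
C(t) = 245.7 * 0.04736614 = 11.638 ng/mL

11.638


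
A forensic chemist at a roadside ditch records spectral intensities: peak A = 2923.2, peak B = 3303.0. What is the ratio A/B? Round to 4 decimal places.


Spectral peak ratio:
Peak A = 2923.2 counts
Peak B = 3303.0 counts
Ratio = 2923.2 / 3303.0 = 0.8850

0.8850


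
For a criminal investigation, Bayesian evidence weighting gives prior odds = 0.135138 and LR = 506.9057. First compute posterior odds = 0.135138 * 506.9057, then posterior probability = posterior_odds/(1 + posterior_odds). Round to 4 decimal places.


Bayesian evidence evaluation:
Posterior odds = prior_odds * LR = 0.135138 * 506.9057 = 68.50222
Posterior probability = posterior_odds / (1 + posterior_odds)
= 68.50222 / (1 + 68.50222)
= 68.50222 / 69.50222
= 0.9856

0.9856


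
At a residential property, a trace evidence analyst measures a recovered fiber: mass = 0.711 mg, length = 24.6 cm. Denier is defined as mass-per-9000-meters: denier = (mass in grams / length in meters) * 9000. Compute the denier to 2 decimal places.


Denier calculation:
Mass in grams = 0.711 mg / 1000 = 0.000711 g
Length in meters = 24.6 cm / 100 = 0.246 m
Linear density = mass / length = 0.000711 / 0.246 = 0.00289024 g/m
Denier = (g/m) * 9000 = 0.00289024 * 9000 = 26.01

26.01


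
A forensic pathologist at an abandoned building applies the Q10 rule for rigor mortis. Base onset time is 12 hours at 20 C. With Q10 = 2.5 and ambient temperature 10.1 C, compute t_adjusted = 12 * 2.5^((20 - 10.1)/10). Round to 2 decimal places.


Rigor mortis time adjustment:
Exponent = (T_ref - T_actual) / 10 = (20 - 10.1) / 10 = 0.99
Q10 factor = 2.5^0.99 = 2.4772
t_adjusted = 12 * 2.4772 = 29.73 hours

29.73


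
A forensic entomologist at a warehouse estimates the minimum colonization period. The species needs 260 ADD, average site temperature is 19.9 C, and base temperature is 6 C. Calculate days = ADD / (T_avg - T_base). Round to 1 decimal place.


Insect development time:
Effective temperature = avg_temp - T_base = 19.9 - 6 = 13.9 C
Days = ADD / effective_temp = 260 / 13.9 = 18.7 days

18.7


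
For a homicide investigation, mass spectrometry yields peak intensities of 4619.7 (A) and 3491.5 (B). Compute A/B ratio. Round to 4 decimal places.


Spectral peak ratio:
Peak A = 4619.7 counts
Peak B = 3491.5 counts
Ratio = 4619.7 / 3491.5 = 1.3231

1.3231


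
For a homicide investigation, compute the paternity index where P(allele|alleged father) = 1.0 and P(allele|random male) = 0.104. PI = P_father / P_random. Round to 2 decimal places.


Paternity Index calculation:
PI = P(allele|father) / P(allele|random)
PI = 1.0 / 0.104
PI = 9.62

9.62


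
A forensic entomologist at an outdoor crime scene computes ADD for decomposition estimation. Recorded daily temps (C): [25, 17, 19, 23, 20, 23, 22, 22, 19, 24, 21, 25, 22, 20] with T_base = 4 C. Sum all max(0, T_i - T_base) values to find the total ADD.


Computing ADD day by day:
Day 1: max(0, 25 - 4) = 21
Day 2: max(0, 17 - 4) = 13
Day 3: max(0, 19 - 4) = 15
Day 4: max(0, 23 - 4) = 19
Day 5: max(0, 20 - 4) = 16
Day 6: max(0, 23 - 4) = 19
Day 7: max(0, 22 - 4) = 18
Day 8: max(0, 22 - 4) = 18
Day 9: max(0, 19 - 4) = 15
Day 10: max(0, 24 - 4) = 20
Day 11: max(0, 21 - 4) = 17
Day 12: max(0, 25 - 4) = 21
Day 13: max(0, 22 - 4) = 18
Day 14: max(0, 20 - 4) = 16
Total ADD = 246

246


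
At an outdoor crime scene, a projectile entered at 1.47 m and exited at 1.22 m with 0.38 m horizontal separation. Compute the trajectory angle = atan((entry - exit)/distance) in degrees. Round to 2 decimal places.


Bullet trajectory angle:
Height difference = 1.47 - 1.22 = 0.25 m
angle = atan(0.25 / 0.38)
angle = atan(0.657895)
angle = 33.34 degrees

33.34


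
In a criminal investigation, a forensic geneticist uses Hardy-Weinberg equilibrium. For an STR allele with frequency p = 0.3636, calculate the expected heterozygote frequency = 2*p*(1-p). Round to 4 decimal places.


Hardy-Weinberg heterozygote frequency:
q = 1 - p = 1 - 0.3636 = 0.6364
2pq = 2 * 0.3636 * 0.6364 = 0.4628

0.4628


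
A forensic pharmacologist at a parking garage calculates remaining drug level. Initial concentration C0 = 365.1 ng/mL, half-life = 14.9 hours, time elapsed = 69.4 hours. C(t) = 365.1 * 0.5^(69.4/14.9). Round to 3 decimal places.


Drug concentration decay:
Number of half-lives = t / t_half = 69.4 / 14.9 = 4.657718
Decay factor = 0.5^4.657718 = 0.03961751
C(t) = 365.1 * 0.03961751 = 14.464 ng/mL

14.464


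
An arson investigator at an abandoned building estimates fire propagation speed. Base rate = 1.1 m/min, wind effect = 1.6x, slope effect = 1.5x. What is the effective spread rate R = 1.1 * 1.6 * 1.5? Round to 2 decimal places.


Fire spread rate calculation:
R = R0 * wind_factor * slope_factor
= 1.1 * 1.6 * 1.5
= 1.76 * 1.5
= 2.64 m/min

2.64


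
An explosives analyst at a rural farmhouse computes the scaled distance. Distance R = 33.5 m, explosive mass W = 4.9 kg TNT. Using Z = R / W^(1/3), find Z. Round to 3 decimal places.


Scaled distance calculation:
W^(1/3) = 4.9^(1/3) = 1.698499
Z = R / W^(1/3) = 33.5 / 1.698499
Z = 19.723 m/kg^(1/3)

19.723


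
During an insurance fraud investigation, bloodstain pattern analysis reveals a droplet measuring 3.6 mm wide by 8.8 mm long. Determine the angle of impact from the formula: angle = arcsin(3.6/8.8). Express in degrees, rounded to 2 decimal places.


Blood spatter impact angle calculation:
width / length = 3.6 / 8.8 = 0.409091
angle = arcsin(0.409091)
angle = 24.15 degrees

24.15


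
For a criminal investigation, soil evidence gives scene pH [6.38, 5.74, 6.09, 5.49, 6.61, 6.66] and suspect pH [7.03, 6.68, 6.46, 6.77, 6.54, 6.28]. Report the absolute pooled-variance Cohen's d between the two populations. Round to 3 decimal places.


Pooled-variance Cohen's d for soil pH comparison:
Scene mean = 36.97 / 6 = 6.161667
Suspect mean = 39.76 / 6 = 6.626667
Scene sample variance s_s^2 = 0.226217
Suspect sample variance s_c^2 = 0.068307
Pooled variance = ((n_s-1)*s_s^2 + (n_c-1)*s_c^2) / (n_s + n_c - 2) = 0.147262
Pooled SD = sqrt(0.147262) = 0.383747
Mean difference = -0.465
|d| = |-0.465| / 0.383747 = 1.212

1.212


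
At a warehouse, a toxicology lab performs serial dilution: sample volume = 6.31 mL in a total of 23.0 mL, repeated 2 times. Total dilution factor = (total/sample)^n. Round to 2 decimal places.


Dilution factor calculation:
Single dilution = V_total / V_sample = 23.0 / 6.31 ≈ 3.645008
Number of dilutions = 2
Total DF = (23.0 / 6.31)^2 (full precision, rounded at the end) = 13.29

13.29


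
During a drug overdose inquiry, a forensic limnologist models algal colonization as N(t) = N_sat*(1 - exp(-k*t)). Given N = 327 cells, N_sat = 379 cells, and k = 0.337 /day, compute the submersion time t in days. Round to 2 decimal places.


PMSI from diatom colonization curve:
N / N_sat = 327 / 379 = 0.862797
1 - N/N_sat = 0.137203
ln(1 - N/N_sat) = -1.986294
t = -ln(1 - N/N_sat) / k = -(-1.986294) / 0.337 = 5.89 days

5.89


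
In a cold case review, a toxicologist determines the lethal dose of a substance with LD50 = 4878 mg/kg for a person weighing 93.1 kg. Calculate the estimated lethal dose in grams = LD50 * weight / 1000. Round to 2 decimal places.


Lethal dose calculation:
Lethal dose = LD50 * body_weight / 1000
= 4878 * 93.1 / 1000
= 454141.8 / 1000
= 454.14 g

454.14


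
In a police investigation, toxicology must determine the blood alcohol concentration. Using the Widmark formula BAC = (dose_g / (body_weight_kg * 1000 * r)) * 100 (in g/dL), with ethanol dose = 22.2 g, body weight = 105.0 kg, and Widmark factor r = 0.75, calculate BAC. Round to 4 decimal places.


Applying the Widmark formula:
BAC = (dose_g / (body_wt * 1000 * r)) * 100
Denominator = 105.0 * 1000 * 0.75 = 78750
BAC = (22.2 / 78750) * 100
BAC = 0.0282 g/dL

0.0282


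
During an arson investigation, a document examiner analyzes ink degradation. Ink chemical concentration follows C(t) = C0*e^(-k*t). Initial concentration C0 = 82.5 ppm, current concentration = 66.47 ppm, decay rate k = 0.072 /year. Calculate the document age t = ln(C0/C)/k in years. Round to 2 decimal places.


Document age estimation:
C0/C = 82.5 / 66.47 = 1.241161
ln(C0/C) = 0.216047
t = 0.216047 / 0.072 = 3.00 years

3.00


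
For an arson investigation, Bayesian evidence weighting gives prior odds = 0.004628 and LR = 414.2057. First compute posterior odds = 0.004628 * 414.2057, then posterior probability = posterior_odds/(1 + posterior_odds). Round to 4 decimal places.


Bayesian evidence evaluation:
Posterior odds = prior_odds * LR = 0.004628 * 414.2057 = 1.916944
Posterior probability = posterior_odds / (1 + posterior_odds)
= 1.916944 / (1 + 1.916944)
= 1.916944 / 2.916944
= 0.6572

0.6572


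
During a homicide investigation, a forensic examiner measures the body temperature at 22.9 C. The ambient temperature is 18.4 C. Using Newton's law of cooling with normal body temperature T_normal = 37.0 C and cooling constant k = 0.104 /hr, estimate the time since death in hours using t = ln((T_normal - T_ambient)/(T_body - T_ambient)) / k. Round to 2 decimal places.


Using Newton's law of cooling:
t = ln((T_normal - T_ambient) / (T_body - T_ambient)) / k
T_normal - T_ambient = 18.6
T_body - T_ambient = 4.5
Ratio = 4.133333
ln(ratio) = 1.419084
t = 1.419084 / 0.104 = 13.65 hours

13.65


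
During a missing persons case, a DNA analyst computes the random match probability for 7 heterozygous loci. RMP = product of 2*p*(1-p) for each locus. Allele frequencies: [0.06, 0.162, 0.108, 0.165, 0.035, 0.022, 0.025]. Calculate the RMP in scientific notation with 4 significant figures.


Computing RMP for 7 loci:
Locus 1: 2 * 0.06 * 0.94 = 0.1128
Locus 2: 2 * 0.162 * 0.838 = 0.271512
Locus 3: 2 * 0.108 * 0.892 = 0.192672
Locus 4: 2 * 0.165 * 0.835 = 0.27555
Locus 5: 2 * 0.035 * 0.965 = 0.06755
Locus 6: 2 * 0.022 * 0.978 = 0.043032
Locus 7: 2 * 0.025 * 0.975 = 0.04875
RMP = 2.304e-07

2.304e-07
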